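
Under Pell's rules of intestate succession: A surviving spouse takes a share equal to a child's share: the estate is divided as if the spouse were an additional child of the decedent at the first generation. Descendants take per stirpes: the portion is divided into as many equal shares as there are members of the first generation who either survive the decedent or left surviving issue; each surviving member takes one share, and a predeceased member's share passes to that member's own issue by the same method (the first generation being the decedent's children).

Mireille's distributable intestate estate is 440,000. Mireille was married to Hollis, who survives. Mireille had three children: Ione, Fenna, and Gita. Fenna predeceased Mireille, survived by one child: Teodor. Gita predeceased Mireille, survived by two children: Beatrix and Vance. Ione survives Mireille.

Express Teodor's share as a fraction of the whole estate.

The spouse counts as an additional share at the children's level, so there are 4 primary shares of 110,000. Hollis takes one such share (110,000).
The children's combined portion (330,000) is divided into 3 shares of 110,000: Ione takes 110,000; Fenna's 110,000 share passes to Fenna's issue; Gita's 110,000 share passes to Gita's issue.
Fenna's share (110,000) passes entirely to Teodor.
Gita's share (110,000) is divided into 2 shares of 55,000: Beatrix and Vance each take 55,000.

Teodor receives 1/4 of the estate.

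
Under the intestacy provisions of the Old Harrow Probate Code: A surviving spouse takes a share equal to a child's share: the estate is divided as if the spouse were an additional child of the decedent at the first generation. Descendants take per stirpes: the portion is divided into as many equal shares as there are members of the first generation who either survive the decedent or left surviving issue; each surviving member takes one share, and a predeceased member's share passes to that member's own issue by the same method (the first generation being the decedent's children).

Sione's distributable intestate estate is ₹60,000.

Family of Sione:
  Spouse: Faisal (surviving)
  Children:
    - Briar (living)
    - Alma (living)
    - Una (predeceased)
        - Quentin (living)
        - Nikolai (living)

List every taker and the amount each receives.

The spouse counts as an additional share at the children's level, so there are 4 primary shares of ₹15,000. Faisal takes one such share (₹15,000).
The children's combined portion (₹45,000) is divided into 3 shares of ₹15,000: Briar and Alma each take ₹15,000; Una's ₹15,000 share passes to Una's issue.
Una's share (₹15,000) is divided into 2 shares of ₹7,500: Quentin and Nikolai each take ₹7,500.

Faisal: ₹15,000; Briar: ₹15,000; Alma: ₹15,000; Quentin: ₹7,500; Nikolai: ₹7,500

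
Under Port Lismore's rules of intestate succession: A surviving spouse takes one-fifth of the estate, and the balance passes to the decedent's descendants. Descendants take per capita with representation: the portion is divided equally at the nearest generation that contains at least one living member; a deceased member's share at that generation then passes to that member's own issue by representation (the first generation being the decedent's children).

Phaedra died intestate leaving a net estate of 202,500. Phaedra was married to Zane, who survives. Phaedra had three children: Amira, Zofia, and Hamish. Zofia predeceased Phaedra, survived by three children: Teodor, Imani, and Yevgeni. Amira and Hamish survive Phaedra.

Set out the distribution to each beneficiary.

Zane: 40,500; Amira: 54,000; Teodor: 18,000; Imani: 18,000; Yevgeni: 18,000; Hamish: 54,000

Zane takes one-fifth of 202,500 = 40,500. The remaining 162,000 passes to the descendants.
The descendants' portion (162,000) is divided into 3 shares of 54,000: Amira and Hamish each take 54,000; Zofia's 54,000 share passes to Zofia's issue.
Zofia's share (54,000) is divided into 3 shares of 18,000: Teodor, Imani, and Yevgeni each take 18,000.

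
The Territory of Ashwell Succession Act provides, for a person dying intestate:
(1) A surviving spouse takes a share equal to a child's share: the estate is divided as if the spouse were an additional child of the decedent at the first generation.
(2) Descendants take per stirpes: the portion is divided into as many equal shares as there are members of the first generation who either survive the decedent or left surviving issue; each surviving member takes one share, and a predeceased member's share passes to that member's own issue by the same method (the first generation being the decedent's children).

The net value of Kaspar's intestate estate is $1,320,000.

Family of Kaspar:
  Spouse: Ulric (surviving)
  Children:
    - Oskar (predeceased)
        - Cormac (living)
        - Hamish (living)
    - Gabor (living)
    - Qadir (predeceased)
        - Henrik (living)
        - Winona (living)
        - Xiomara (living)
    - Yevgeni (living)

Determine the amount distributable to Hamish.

The spouse counts as an additional share at the children's level, so there are 5 primary shares of $264,000. Ulric takes one such share ($264,000).
The children's combined portion ($1,056,000) is divided into 4 shares of $264,000: Gabor and Yevgeni each take $264,000; Oskar's $264,000 share passes to Oskar's issue; Qadir's $264,000 share passes to Qadir's issue.
Oskar's share ($264,000) is divided into 2 shares of $132,000: Cormac and Hamish each take $132,000.
Qadir's share ($264,000) is divided into 3 shares of $88,000: Henrik, Winona, and Xiomara each take $88,000.

Hamish receives $132,000.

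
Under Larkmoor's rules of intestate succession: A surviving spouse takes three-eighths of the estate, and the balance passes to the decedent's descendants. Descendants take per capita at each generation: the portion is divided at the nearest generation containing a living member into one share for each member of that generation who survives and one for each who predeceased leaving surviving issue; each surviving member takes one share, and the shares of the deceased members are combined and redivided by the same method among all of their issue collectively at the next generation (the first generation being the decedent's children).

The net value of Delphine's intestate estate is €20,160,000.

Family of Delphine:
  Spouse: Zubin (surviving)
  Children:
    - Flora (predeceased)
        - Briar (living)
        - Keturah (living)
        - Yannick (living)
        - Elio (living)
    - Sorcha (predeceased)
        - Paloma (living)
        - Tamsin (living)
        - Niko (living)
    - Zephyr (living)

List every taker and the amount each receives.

Zubin takes three-eighths of €20,160,000 = €7,560,000. The remaining €12,600,000 passes to the descendants.
The descendants' portion (€12,600,000) is divided at the children's generation into 3 shares of €4,200,000. Zephyr takes €4,200,000. The 2 shares of the deceased (Flora and Sorcha) are combined into a pool of €8,400,000.
That pool (€8,400,000) is divided at the grandchildren's generation equally among Briar, Keturah, Yannick, Elio, Paloma, Tamsin, and Niko: €1,200,000 each.

Zubin: €7,560,000; Briar: €1,200,000; Keturah: €1,200,000; Yannick: €1,200,000; Elio: €1,200,000; Paloma: €1,200,000; Tamsin: €1,200,000; Niko: €1,200,000; Zephyr: €4,200,000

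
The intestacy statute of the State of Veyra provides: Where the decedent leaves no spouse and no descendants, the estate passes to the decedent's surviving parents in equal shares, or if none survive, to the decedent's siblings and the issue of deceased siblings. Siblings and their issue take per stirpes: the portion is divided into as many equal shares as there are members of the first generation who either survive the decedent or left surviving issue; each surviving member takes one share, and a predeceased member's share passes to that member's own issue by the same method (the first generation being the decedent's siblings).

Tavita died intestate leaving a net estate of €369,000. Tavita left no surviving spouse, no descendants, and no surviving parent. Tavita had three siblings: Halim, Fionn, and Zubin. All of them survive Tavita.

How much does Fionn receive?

Fionn receives €123,000.

The entire €369,000 passes to the siblings and their issue.
That amount (€369,000) is divided into 3 shares of €123,000: Halim, Fionn, and Zubin each take €123,000.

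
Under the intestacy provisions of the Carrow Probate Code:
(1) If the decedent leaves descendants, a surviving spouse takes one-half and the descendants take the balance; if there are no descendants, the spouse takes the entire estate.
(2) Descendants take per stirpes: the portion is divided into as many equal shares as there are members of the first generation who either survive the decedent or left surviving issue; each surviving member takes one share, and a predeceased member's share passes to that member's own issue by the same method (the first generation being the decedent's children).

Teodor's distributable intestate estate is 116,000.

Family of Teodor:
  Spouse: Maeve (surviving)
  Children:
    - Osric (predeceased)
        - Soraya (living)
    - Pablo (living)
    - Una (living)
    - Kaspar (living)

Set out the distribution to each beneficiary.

Maeve takes one-half of 116,000 = 58,000. The remaining 58,000 passes to the descendants.
The descendants' portion (58,000) is divided into 4 shares of 14,500: Pablo, Una, and Kaspar each take 14,500; Osric's 14,500 share passes to Osric's issue.
Osric's share (14,500) passes entirely to Soraya.

Maeve: 58,000; Soraya: 14,500; Pablo: 14,500; Una: 14,500; Kaspar: 14,500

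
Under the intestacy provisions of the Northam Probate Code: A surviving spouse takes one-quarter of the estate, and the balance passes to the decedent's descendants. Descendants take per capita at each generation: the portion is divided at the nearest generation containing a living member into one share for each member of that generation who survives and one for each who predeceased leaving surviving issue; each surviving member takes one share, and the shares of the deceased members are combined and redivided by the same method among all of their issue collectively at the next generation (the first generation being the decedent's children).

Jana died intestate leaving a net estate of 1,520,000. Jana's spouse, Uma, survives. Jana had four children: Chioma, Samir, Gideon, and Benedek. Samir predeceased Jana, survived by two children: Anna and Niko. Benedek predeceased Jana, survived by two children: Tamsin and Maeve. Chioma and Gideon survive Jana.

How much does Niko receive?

Uma takes one-quarter of 1,520,000 = 380,000. The remaining 1,140,000 passes to the descendants.
The descendants' portion (1,140,000) is divided at the children's generation into 4 shares of 285,000. Chioma and Gideon each take 285,000. The 2 shares of the deceased (Samir and Benedek) are combined into a pool of 570,000.
That pool (570,000) is divided at the grandchildren's generation equally among Anna, Niko, Tamsin, and Maeve: 142,500 each.

Niko receives 142,500.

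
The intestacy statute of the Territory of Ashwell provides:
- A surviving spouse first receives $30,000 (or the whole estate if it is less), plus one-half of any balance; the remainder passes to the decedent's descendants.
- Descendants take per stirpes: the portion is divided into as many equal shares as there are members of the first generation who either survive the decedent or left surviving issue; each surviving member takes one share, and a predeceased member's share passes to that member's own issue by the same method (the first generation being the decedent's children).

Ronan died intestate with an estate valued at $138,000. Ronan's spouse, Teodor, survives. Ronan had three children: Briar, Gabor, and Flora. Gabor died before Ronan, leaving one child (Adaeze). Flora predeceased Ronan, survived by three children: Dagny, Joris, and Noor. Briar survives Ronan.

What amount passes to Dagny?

Dagny receives $6,000.

Teodor first takes $30,000, leaving a balance of $108,000. Teodor then takes one-half of the balance ($54,000), for a total of $84,000. The remaining $54,000 passes to the descendants.
The descendants' portion ($54,000) is divided into 3 shares of $18,000: Briar takes $18,000; Gabor's $18,000 share passes to Gabor's issue; Flora's $18,000 share passes to Flora's issue.
Gabor's share ($18,000) passes entirely to Adaeze.
Flora's share ($18,000) is divided into 3 shares of $6,000: Dagny, Joris, and Noor each take $6,000.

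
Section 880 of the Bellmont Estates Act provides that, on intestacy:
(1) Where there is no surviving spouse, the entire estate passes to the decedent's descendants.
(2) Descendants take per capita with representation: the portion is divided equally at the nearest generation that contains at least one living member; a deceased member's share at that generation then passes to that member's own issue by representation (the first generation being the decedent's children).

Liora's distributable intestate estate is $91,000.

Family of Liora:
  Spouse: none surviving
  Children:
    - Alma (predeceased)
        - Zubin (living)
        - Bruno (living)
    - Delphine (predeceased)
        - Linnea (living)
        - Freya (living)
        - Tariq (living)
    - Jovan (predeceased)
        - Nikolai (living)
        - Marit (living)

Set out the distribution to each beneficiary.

Zubin: $13,000; Bruno: $13,000; Linnea: $13,000; Freya: $13,000; Tariq: $13,000; Nikolai: $13,000; Marit: $13,000

The entire $91,000 passes to the descendants.
No child survives, so the initial division is made at the grandchildren's generation.
That amount ($91,000) is divided into 7 shares of $13,000: Zubin, Bruno, Linnea, Freya, Tariq, Nikolai, and Marit each take $13,000.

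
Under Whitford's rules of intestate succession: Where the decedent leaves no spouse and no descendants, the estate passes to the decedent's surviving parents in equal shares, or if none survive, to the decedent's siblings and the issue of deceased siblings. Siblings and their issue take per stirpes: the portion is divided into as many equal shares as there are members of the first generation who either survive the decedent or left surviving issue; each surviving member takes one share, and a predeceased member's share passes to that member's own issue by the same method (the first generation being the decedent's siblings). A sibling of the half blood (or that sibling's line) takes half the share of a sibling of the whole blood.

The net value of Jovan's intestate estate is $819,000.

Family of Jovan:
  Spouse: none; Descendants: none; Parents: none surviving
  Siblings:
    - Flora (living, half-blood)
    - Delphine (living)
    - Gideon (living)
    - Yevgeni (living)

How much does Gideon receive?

The entire $819,000 passes to the siblings and their issue.
Counting each half-blood sibling's line as half a unit, there are 7/2 units in $819,000, so one unit is $234,000. Whole-blood lines (Delphine, Gideon, and Yevgeni) take $234,000 each; half-blood lines (Flora) take $117,000 each.

Gideon receives $234,000.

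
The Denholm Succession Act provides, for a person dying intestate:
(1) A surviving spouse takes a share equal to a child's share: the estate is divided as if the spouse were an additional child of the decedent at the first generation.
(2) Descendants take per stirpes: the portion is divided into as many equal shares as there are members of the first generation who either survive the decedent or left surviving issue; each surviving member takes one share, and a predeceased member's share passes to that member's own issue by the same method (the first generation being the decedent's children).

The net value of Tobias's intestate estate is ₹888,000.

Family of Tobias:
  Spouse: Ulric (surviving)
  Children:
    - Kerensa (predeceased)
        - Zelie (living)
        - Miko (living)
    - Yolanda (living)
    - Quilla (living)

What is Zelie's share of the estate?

Zelie receives ₹111,000.

The spouse counts as an additional share at the children's level, so there are 4 primary shares of ₹222,000. Ulric takes one such share (₹222,000).
The children's combined portion (₹666,000) is divided into 3 shares of ₹222,000: Yolanda and Quilla each take ₹222,000; Kerensa's ₹222,000 share passes to Kerensa's issue.
Kerensa's share (₹222,000) is divided into 2 shares of ₹111,000: Zelie and Miko each take ₹111,000.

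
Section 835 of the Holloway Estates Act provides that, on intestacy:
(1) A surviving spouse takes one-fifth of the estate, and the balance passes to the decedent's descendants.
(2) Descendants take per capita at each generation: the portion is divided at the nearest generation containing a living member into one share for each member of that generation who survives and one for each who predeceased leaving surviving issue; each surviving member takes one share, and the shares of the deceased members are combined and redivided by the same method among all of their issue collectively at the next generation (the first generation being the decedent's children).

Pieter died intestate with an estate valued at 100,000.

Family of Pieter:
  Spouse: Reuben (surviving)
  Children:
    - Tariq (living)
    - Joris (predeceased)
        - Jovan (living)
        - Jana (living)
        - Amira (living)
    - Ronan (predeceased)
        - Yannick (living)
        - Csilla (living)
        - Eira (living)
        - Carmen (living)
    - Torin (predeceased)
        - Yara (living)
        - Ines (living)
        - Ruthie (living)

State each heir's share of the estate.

Reuben takes one-fifth of 100,000 = 20,000. The remaining 80,000 passes to the descendants.
The descendants' portion (80,000) is divided at the children's generation into 4 shares of 20,000. Tariq takes 20,000. The 3 shares of the deceased (Joris, Ronan, and Torin) are combined into a pool of 60,000.
That pool (60,000) is divided at the grandchildren's generation equally among Jovan, Jana, Amira, Yannick, Csilla, Eira, Carmen, Yara, Ines, and Ruthie: 6,000 each.

Reuben: 20,000; Tariq: 20,000; Jovan: 6,000; Jana: 6,000; Amira: 6,000; Yannick: 6,000; Csilla: 6,000; Eira: 6,000; Carmen: 6,000; Yara: 6,000; Ines: 6,000; Ruthie: 6,000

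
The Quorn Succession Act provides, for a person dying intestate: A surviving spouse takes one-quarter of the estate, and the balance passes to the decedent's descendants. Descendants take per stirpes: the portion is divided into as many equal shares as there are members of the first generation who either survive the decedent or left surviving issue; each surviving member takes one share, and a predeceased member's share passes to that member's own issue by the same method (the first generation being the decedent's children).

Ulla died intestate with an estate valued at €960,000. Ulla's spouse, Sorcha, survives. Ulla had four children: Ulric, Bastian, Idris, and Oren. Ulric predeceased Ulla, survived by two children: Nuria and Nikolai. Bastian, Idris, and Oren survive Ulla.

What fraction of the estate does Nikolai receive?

Sorcha takes one-quarter of €960,000 = €240,000. The remaining €720,000 passes to the descendants.
The descendants' portion (€720,000) is divided into 4 shares of €180,000: Bastian, Idris, and Oren each take €180,000; Ulric's €180,000 share passes to Ulric's issue.
Ulric's share (€180,000) is divided into 2 shares of €90,000: Nuria and Nikolai each take €90,000.

Nikolai receives 3/32 of the estate.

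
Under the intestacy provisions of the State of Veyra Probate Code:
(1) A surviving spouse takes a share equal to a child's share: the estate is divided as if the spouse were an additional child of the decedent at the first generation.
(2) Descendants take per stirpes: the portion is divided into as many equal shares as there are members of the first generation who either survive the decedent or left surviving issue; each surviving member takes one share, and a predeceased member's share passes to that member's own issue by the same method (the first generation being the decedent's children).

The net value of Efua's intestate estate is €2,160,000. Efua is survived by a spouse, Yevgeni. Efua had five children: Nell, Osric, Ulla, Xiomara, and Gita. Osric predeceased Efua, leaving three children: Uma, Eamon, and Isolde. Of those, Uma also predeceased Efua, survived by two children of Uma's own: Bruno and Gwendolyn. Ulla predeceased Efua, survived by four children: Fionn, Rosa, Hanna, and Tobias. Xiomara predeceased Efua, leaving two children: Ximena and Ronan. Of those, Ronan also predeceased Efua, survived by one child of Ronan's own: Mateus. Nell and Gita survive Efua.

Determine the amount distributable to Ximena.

Ximena receives €180,000.

The spouse counts as an additional share at the children's level, so there are 6 primary shares of €360,000. Yevgeni takes one such share (€360,000).
The children's combined portion (€1,800,000) is divided into 5 shares of €360,000: Nell and Gita each take €360,000; Osric's €360,000 share passes to Osric's issue; Ulla's €360,000 share passes to Ulla's issue; Xiomara's €360,000 share passes to Xiomara's issue.
Osric's share (€360,000) is divided into 3 shares of €120,000: Eamon and Isolde each take €120,000; Uma's €120,000 share passes to Uma's issue.
Uma's share (€120,000) is divided into 2 shares of €60,000: Bruno and Gwendolyn each take €60,000.
Ulla's share (€360,000) is divided into 4 shares of €90,000: Fionn, Rosa, Hanna, and Tobias each take €90,000.
Xiomara's share (€360,000) is divided into 2 shares of €180,000: Ximena takes €180,000; Ronan's €180,000 share passes to Ronan's issue.
Ronan's share (€180,000) passes entirely to Mateus.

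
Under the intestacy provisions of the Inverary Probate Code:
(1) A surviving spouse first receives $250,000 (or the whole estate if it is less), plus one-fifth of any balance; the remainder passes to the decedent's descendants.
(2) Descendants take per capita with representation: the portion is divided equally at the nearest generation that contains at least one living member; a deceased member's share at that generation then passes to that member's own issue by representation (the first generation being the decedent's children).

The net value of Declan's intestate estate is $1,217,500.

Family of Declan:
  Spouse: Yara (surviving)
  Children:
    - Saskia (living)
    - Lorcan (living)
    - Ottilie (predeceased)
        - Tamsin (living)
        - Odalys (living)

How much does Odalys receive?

Yara first takes $250,000, leaving a balance of $967,500. Yara then takes one-fifth of the balance ($193,500), for a total of $443,500. The remaining $774,000 passes to the descendants.
The descendants' portion ($774,000) is divided into 3 shares of $258,000: Saskia and Lorcan each take $258,000; Ottilie's $258,000 share passes to Ottilie's issue.
Ottilie's share ($258,000) is divided into 2 shares of $129,000: Tamsin and Odalys each take $129,000.

Odalys receives $129,000.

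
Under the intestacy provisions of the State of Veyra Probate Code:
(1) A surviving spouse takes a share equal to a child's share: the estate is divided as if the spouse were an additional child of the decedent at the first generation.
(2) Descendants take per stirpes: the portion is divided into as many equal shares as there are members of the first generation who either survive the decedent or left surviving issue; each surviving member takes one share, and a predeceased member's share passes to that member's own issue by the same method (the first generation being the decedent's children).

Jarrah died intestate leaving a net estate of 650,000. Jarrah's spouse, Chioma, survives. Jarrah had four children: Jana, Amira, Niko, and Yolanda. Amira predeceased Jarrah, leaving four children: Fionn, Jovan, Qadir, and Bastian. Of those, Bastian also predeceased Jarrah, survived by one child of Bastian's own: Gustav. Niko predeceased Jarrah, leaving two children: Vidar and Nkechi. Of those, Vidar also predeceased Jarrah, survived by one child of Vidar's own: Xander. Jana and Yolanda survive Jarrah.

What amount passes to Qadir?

Qadir receives 32,500.

The spouse counts as an additional share at the children's level, so there are 5 primary shares of 130,000. Chioma takes one such share (130,000).
The children's combined portion (520,000) is divided into 4 shares of 130,000: Jana and Yolanda each take 130,000; Amira's 130,000 share passes to Amira's issue; Niko's 130,000 share passes to Niko's issue.
Amira's share (130,000) is divided into 4 shares of 32,500: Fionn, Jovan, and Qadir each take 32,500; Bastian's 32,500 share passes to Bastian's issue.
Bastian's share (32,500) passes entirely to Gustav.
Niko's share (130,000) is divided into 2 shares of 65,000: Nkechi takes 65,000; Vidar's 65,000 share passes to Vidar's issue.
Vidar's share (65,000) passes entirely to Xander.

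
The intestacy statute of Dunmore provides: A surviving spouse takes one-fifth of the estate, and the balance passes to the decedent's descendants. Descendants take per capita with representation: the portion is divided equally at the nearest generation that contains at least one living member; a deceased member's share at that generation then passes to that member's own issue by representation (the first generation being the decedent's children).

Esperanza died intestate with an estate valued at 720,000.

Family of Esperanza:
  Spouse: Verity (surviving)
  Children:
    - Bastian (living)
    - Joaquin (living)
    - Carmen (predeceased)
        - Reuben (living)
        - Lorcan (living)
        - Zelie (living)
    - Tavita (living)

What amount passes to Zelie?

Zelie receives 48,000.

Verity takes one-fifth of 720,000 = 144,000. The remaining 576,000 passes to the descendants.
The descendants' portion (576,000) is divided into 4 shares of 144,000: Bastian, Joaquin, and Tavita each take 144,000; Carmen's 144,000 share passes to Carmen's issue.
Carmen's share (144,000) is divided into 3 shares of 48,000: Reuben, Lorcan, and Zelie each take 48,000.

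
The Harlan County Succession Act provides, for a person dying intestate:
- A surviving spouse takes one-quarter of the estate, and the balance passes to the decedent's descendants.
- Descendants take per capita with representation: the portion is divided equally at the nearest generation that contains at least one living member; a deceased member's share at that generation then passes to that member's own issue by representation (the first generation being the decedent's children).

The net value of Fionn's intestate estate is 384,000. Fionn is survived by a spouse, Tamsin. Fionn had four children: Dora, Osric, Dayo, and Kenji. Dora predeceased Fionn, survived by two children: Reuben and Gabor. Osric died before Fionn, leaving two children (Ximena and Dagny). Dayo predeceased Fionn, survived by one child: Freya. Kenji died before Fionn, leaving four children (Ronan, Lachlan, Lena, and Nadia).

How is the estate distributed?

Tamsin: 96,000; Reuben: 32,000; Gabor: 32,000; Ximena: 32,000; Dagny: 32,000; Freya: 32,000; Ronan: 32,000; Lachlan: 32,000; Lena: 32,000; Nadia: 32,000

Tamsin takes one-quarter of 384,000 = 96,000. The remaining 288,000 passes to the descendants.
No child survives, so the initial division is made at the grandchildren's generation.
The descendants' portion (288,000) is divided into 9 shares of 32,000: Reuben, Gabor, Ximena, Dagny, Freya, Ronan, Lachlan, Lena, and Nadia each take 32,000.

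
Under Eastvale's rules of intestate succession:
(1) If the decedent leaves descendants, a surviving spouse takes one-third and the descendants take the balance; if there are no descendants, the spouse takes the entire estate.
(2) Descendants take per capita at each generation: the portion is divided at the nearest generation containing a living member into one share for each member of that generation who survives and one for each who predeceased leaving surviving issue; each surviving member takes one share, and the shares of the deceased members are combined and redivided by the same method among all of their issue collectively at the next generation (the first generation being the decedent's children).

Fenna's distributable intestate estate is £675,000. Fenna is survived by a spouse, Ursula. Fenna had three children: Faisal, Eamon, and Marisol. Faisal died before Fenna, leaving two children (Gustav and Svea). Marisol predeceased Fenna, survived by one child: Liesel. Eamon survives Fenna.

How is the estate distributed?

Ursula takes one-third of £675,000 = £225,000. The remaining £450,000 passes to the descendants.
The descendants' portion (£450,000) is divided at the children's generation into 3 shares of £150,000. Eamon takes £150,000. The 2 shares of the deceased (Faisal and Marisol) are combined into a pool of £300,000.
That pool (£300,000) is divided at the grandchildren's generation equally among Gustav, Svea, and Liesel: £100,000 each.

Ursula: £225,000; Gustav: £100,000; Svea: £100,000; Eamon: £150,000; Liesel: £100,000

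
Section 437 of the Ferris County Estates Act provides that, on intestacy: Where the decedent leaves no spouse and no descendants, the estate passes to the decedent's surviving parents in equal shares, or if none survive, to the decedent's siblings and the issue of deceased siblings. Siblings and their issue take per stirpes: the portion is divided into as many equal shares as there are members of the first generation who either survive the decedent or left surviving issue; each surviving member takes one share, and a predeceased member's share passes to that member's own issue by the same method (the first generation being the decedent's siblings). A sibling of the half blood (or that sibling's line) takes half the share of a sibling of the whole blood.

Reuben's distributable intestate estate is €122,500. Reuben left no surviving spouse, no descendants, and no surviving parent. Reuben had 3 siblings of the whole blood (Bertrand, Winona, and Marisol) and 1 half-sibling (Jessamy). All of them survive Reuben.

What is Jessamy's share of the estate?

Jessamy receives €17,500.

The entire €122,500 passes to the siblings and their issue.
Counting each half-blood sibling's line as half a unit, there are 7/2 units in €122,500, so one unit is €35,000. Whole-blood lines (Bertrand, Winona, and Marisol) take €35,000 each; half-blood lines (Jessamy) take €17,500 each.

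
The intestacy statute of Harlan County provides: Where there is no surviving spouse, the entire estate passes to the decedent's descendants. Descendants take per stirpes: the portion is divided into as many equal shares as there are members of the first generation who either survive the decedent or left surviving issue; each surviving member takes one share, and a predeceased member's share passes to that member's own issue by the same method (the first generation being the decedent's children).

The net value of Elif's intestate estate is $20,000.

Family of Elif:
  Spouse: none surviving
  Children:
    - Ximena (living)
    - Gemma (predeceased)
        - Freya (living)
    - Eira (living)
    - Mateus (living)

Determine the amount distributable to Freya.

The entire $20,000 passes to the descendants.
That amount ($20,000) is divided into 4 shares of $5,000: Ximena, Eira, and Mateus each take $5,000; Gemma's $5,000 share passes to Gemma's issue.
Gemma's share ($5,000) passes entirely to Freya.

Freya receives $5,000.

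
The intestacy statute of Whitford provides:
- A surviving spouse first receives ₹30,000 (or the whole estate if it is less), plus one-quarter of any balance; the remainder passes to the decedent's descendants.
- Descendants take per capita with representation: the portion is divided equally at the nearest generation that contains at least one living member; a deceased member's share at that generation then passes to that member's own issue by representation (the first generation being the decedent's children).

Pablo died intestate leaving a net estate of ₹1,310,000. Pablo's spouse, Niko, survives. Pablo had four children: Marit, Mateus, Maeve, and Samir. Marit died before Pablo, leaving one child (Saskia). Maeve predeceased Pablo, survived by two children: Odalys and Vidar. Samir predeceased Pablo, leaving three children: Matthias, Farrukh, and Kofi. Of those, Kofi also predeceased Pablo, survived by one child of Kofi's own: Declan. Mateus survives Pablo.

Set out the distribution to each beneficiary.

Niko first takes ₹30,000, leaving a balance of ₹1,280,000. Niko then takes one-quarter of the balance (₹320,000), for a total of ₹350,000. The remaining ₹960,000 passes to the descendants.
The descendants' portion (₹960,000) is divided into 4 shares of ₹240,000: Mateus takes ₹240,000; Marit's ₹240,000 share passes to Marit's issue; Maeve's ₹240,000 share passes to Maeve's issue; Samir's ₹240,000 share passes to Samir's issue.
Marit's share (₹240,000) passes entirely to Saskia.
Maeve's share (₹240,000) is divided into 2 shares of ₹120,000: Odalys and Vidar each take ₹120,000.
Samir's share (₹240,000) is divided into 3 shares of ₹80,000: Matthias and Farrukh each take ₹80,000; Kofi's ₹80,000 share passes to Kofi's issue.
Kofi's share (₹80,000) passes entirely to Declan.

Niko: ₹350,000; Saskia: ₹240,000; Mateus: ₹240,000; Odalys: ₹120,000; Vidar: ₹120,000; Matthias: ₹80,000; Farrukh: ₹80,000; Declan: ₹80,000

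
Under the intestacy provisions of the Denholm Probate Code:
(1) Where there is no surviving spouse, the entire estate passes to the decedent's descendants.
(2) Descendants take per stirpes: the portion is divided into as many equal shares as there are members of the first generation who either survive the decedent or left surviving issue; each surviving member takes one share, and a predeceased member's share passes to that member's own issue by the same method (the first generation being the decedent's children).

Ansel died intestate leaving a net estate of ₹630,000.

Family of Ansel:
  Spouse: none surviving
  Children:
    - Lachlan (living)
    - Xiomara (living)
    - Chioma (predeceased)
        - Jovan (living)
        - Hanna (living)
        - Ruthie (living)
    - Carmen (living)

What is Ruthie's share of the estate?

The entire ₹630,000 passes to the descendants.
That amount (₹630,000) is divided into 4 shares of ₹157,500: Lachlan, Xiomara, and Carmen each take ₹157,500; Chioma's ₹157,500 share passes to Chioma's issue.
Chioma's share (₹157,500) is divided into 3 shares of ₹52,500: Jovan, Hanna, and Ruthie each take ₹52,500.

Ruthie receives ₹52,500.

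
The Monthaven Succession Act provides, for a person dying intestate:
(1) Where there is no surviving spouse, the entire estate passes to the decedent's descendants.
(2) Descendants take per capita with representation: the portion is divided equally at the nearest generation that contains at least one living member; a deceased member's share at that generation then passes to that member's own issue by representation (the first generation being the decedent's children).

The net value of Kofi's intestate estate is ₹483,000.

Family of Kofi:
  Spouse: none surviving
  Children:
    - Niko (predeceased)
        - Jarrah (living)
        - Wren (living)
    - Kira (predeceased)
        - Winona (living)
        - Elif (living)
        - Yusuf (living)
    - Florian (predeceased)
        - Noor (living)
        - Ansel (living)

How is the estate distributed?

The entire ₹483,000 passes to the descendants.
No child survives, so the initial division is made at the grandchildren's generation.
That amount (₹483,000) is divided into 7 shares of ₹69,000: Jarrah, Wren, Winona, Elif, Yusuf, Noor, and Ansel each take ₹69,000.

Jarrah: ₹69,000; Wren: ₹69,000; Winona: ₹69,000; Elif: ₹69,000; Yusuf: ₹69,000; Noor: ₹69,000; Ansel: ₹69,000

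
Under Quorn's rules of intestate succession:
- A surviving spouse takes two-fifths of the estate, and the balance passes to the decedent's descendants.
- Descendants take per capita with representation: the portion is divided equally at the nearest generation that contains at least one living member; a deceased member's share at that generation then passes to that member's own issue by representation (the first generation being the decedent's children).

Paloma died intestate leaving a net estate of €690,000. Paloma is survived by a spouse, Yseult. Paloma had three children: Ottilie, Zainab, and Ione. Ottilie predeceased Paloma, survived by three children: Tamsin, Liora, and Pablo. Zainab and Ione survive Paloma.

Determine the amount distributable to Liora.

Yseult takes two-fifths of €690,000 = €276,000. The remaining €414,000 passes to the descendants.
The descendants' portion (€414,000) is divided into 3 shares of €138,000: Zainab and Ione each take €138,000; Ottilie's €138,000 share passes to Ottilie's issue.
Ottilie's share (€138,000) is divided into 3 shares of €46,000: Tamsin, Liora, and Pablo each take €46,000.

Liora receives €46,000.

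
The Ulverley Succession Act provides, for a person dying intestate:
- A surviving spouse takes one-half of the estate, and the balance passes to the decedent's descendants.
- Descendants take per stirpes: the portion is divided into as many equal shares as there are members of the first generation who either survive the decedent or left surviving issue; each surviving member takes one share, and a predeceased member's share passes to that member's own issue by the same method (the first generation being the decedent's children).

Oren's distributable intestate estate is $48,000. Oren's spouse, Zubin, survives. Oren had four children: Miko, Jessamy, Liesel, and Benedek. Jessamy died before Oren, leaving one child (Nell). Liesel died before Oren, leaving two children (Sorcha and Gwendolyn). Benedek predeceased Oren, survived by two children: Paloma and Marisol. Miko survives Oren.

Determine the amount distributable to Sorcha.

Zubin takes one-half of $48,000 = $24,000. The remaining $24,000 passes to the descendants.
The descendants' portion ($24,000) is divided into 4 shares of $6,000: Miko takes $6,000; Jessamy's $6,000 share passes to Jessamy's issue; Liesel's $6,000 share passes to Liesel's issue; Benedek's $6,000 share passes to Benedek's issue.
Jessamy's share ($6,000) passes entirely to Nell.
Liesel's share ($6,000) is divided into 2 shares of $3,000: Sorcha and Gwendolyn each take $3,000.
Benedek's share ($6,000) is divided into 2 shares of $3,000: Paloma and Marisol each take $3,000.

Sorcha receives $3,000.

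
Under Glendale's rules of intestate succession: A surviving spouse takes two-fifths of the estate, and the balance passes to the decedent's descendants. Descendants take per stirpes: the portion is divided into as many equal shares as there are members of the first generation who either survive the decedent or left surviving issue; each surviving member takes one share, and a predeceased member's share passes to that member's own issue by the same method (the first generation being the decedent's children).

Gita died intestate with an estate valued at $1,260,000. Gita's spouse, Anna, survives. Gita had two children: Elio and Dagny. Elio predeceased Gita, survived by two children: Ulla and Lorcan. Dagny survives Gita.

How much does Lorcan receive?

Anna takes two-fifths of $1,260,000 = $504,000. The remaining $756,000 passes to the descendants.
The descendants' portion ($756,000) is divided into 2 shares of $378,000: Dagny takes $378,000; Elio's $378,000 share passes to Elio's issue.
Elio's share ($378,000) is divided into 2 shares of $189,000: Ulla and Lorcan each take $189,000.

Lorcan receives $189,000.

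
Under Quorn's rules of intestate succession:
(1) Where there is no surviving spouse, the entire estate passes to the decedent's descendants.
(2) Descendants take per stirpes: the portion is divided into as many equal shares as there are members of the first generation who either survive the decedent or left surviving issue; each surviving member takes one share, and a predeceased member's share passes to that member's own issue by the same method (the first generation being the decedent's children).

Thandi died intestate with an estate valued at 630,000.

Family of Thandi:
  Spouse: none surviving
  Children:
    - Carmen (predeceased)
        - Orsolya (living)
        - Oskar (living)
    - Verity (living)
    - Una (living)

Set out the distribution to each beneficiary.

Orsolya: 105,000; Oskar: 105,000; Verity: 210,000; Una: 210,000

The entire 630,000 passes to the descendants.
That amount (630,000) is divided into 3 shares of 210,000: Verity and Una each take 210,000; Carmen's 210,000 share passes to Carmen's issue.
Carmen's share (210,000) is divided into 2 shares of 105,000: Orsolya and Oskar each take 105,000.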